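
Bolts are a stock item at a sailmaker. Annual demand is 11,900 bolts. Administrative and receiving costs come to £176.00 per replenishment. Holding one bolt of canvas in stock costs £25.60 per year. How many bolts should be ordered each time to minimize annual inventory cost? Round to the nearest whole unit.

EOQ = √(2DS / H) = √(2 × 11,900 × 176 / 25.6).
= √(4,188,800 / 25.6) = √163,625 ≈ 404.506.

Q* ≈ 405 bolts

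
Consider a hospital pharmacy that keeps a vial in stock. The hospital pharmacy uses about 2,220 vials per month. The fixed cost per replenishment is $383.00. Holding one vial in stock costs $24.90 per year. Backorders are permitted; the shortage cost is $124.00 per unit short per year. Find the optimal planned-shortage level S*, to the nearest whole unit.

Annual demand D = 2,220 × 12 = 26,640.
With planned backorders, Q* = √(2DS/H) · √((H+B)/B).
√(2DS/H) = √(2 × 26,640 × 383 / 24.9) = 905.278.
√((H+B)/B) = √((24.9+124)/124) = 1.0958.
Q* ≈ 992.015.
S* = Q* · H/(H+B) = 992.015 × 24.9/148.9 ≈ 165.891.

S* ≈ 166 vials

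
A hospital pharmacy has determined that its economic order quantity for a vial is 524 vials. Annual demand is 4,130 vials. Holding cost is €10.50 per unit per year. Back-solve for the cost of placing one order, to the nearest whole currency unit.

S ≈ €349

The basic EOQ model gives Q* = √(2DS/H); rearrange for the unknown.
From Q* = √(2DS/H): S = Q*²H / (2D) = 524² × 10.5 / (2 × 4,130) = 349.0373.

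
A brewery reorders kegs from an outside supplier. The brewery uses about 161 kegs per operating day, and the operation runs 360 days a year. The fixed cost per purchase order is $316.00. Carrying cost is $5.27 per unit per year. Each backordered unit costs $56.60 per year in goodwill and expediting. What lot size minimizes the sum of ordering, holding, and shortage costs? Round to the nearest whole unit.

Annual demand D = 161 × 360 = 57,960.
With planned backorders, Q* = √(2DS/H) · √((H+B)/B).
√(2DS/H) = √(2 × 57,960 × 316 / 5.27) = 2636.437.
√((H+B)/B) = √((5.27+56.6)/56.6) = 1.0455.
Q* ≈ 2756.445.

Q* ≈ 2,756 kegs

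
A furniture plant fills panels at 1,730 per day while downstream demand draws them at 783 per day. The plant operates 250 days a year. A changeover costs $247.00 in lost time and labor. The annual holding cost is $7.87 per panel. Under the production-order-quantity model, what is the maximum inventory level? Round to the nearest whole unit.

Annual demand D = 783 × 250 = 195,750.
Production build-up factor (1 − d/p) = 1 − 783/1,730 = 0.5474.
Q* = √(2DS / (H(1 − d/p))) = √(2 × 195,750 × 247 / (7.87 × 0.5474)).
= √(96,700,500 / 4.308) ≈ 4737.782.
Maximum inventory = Q*(1 − d/p) = 4737.782 × 0.5474 ≈ 2593.456.

I_max ≈ 2,593 panels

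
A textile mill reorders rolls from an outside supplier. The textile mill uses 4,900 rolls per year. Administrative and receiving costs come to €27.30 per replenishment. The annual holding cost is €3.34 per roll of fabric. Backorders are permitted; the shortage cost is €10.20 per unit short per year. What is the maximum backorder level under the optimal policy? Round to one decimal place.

S* ≈ 80.4 rolls

With planned backorders, Q* = √(2DS/H) · √((H+B)/B).
√(2DS/H) = √(2 × 4,900 × 27.3 / 3.34) = 283.023.
√((H+B)/B) = √((3.34+10.2)/10.2) = 1.1522.
Q* ≈ 326.085.
S* = Q* · H/(H+B) = 326.085 × 3.34/13.54 ≈ 80.437.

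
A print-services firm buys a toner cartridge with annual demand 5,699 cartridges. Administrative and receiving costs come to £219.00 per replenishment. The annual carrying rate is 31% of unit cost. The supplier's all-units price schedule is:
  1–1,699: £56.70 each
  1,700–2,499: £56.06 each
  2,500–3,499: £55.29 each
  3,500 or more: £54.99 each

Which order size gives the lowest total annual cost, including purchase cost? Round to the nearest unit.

Holding cost per unit per year at price C is H = 0.31·C.
For each price level, check whether its EOQ is feasible; otherwise the best quantity at that price is the breakpoint.
EOQ at £56.70 = 376.8 (feasible in tier 1): TC = 5,699×£56.70 + (5,699/376.8)×219 + (376.8/2)×0.31×£56.70 = £329,757.12.
EOQ at £56.06 = 379.0 < 1700, so use break Q=1700: TC = 5,699×£56.06 + (5,699/1700.0)×219 + (1700.0/2)×0.31×£56.06 = £334,991.92.
EOQ at £55.29 = 381.6 < 2500, so use break Q=2500: TC = 5,699×£55.29 + (5,699/2500.0)×219 + (2500.0/2)×0.31×£55.29 = £337,021.82.
EOQ at £54.99 = 382.7 < 3500, so use break Q=3500: TC = 5,699×£54.99 + (5,699/3500.0)×219 + (3500.0/2)×0.31×£54.99 = £343,576.68.
Lowest total cost is £329,757.12 at Q = 376.8.

Q* ≈ 377 cartridges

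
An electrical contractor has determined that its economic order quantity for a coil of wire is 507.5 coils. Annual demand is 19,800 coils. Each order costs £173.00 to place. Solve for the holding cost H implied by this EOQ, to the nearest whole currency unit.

H ≈ £27

The basic EOQ model gives Q* = √(2DS/H); rearrange for the unknown.
From Q* = √(2DS/H): H = 2DS / Q*² = 2 × 19,800 × 173 / 507.5² = 26.5992.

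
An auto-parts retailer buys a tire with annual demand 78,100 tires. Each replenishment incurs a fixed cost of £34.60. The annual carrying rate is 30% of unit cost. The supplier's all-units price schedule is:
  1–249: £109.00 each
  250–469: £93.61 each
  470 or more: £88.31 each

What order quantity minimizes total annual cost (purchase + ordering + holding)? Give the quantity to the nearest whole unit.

Q* ≈ 470 tires

Holding cost per unit per year at price C is H = 0.30·C.
For each price level, check whether its EOQ is feasible; otherwise the best quantity at that price is the breakpoint.
Tier 1 (£109.00): EOQ = 406.5 exceeds tier's upper bound 249, so this tier is dominated.
EOQ at £93.61 = 438.7 (feasible in tier 2): TC = 78,100×£93.61 + (78,100/438.7)×34.6 + (438.7/2)×0.30×£93.61 = £7,323,260.71.
EOQ at £88.31 = 451.7 < 470, so use break Q=470: TC = 78,100×£88.31 + (78,100/470.0)×34.6 + (470.0/2)×0.30×£88.31 = £6,908,986.34.
Lowest total cost is £6,908,986.34 at Q = 470.0.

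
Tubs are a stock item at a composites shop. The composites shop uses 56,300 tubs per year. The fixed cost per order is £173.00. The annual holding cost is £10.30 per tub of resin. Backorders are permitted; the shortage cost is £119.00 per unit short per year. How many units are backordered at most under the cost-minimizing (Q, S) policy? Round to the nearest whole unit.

S* ≈ 114 tubs

With planned backorders, Q* = √(2DS/H) · √((H+B)/B).
√(2DS/H) = √(2 × 56,300 × 173 / 10.3) = 1375.225.
√((H+B)/B) = √((10.3+119)/119) = 1.0424.
Q* ≈ 1433.506.
S* = Q* · H/(H+B) = 1433.506 × 10.3/129.3 ≈ 114.193.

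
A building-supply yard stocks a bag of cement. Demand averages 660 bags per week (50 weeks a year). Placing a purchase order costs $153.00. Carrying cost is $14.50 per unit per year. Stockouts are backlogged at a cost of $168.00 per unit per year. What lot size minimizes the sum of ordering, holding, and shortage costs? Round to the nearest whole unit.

Q* ≈ 870 bags

Annual demand D = 660 × 50 = 33,000.
With planned backorders, Q* = √(2DS/H) · √((H+B)/B).
√(2DS/H) = √(2 × 33,000 × 153 / 14.5) = 834.514.
√((H+B)/B) = √((14.5+168)/168) = 1.0423.
Q* ≈ 869.782.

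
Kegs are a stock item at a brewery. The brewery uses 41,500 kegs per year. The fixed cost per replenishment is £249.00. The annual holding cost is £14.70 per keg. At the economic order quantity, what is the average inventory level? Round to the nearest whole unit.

The optimal lot size = √(2DS/H) = √(2 × 41,500 × 249 / 14.7) ≈ 1185.71.
Average inventory = Q*/2 ≈ 1185.71 / 2 = 592.857.

Average inventory ≈ 593 kegs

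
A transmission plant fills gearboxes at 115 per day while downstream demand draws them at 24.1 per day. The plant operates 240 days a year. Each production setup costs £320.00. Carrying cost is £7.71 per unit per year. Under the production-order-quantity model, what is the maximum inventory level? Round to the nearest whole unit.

Annual demand D = 24.1 × 240 = 5,784.
Production build-up factor (1 − d/p) = 1 − 24.1/115 = 0.7904.
Q* = √(2DS / (H(1 − d/p))) = √(2 × 5,784 × 320 / (7.71 × 0.7904)).
= √(3,701,760 / 6.0943) ≈ 779.370.
Maximum inventory = Q*(1 − d/p) = 779.370 × 0.7904 ≈ 616.041.

I_max ≈ 616 gearboxes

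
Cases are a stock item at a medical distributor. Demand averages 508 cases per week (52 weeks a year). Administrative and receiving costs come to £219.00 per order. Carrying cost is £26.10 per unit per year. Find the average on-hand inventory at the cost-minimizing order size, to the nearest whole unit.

Annual demand D = 508 × 52 = 26,416.
The optimal lot size = √(2DS/H) = √(2 × 26,416 × 219 / 26.1) ≈ 665.81.
Average inventory = Q*/2 ≈ 665.81 / 2 = 332.905.

Average inventory ≈ 333 cases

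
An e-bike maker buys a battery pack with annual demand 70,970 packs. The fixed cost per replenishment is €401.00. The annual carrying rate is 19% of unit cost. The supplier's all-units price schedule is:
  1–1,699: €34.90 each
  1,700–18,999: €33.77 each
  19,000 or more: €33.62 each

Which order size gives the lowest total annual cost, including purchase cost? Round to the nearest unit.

Q* ≈ 2,978 packs

Holding cost per unit per year at price C is H = 0.19·C.
Candidates are each tier's EOQ (if it falls in that tier) and each price-break quantity.
Tier 1 (€34.90): EOQ = 2929.8 exceeds tier's upper bound 1699, so this tier is dominated.
EOQ at €33.77 = 2978.4 (feasible in tier 2): TC = 70,970×€33.77 + (70,970/2978.4)×401 + (2978.4/2)×0.19×€33.77 = €2,415,767.17.
EOQ at €33.62 = 2985.0 < 19000, so use break Q=19000: TC = 70,970×€33.62 + (70,970/19000.0)×401 + (19000.0/2)×0.19×€33.62 = €2,448,193.34.
Lowest total cost is €2,415,767.17 at Q = 2978.4.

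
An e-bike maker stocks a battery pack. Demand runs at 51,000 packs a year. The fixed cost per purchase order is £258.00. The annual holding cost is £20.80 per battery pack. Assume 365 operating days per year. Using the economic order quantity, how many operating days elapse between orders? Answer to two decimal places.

The optimal lot size = √(2DS/H) = √(2 × 51,000 × 258 / 20.8) ≈ 1124.81.
Cycle time = Q*/D × 365 = 1124.81 / 51,000 × 365 ≈ 8.050 days.

T ≈ 8.05 days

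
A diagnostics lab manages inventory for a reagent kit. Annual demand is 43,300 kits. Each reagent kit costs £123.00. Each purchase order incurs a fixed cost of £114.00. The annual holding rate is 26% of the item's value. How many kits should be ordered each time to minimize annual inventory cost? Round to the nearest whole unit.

Holding cost H = 0.26 × £123.00 = £31.9800 per unit per year.
EOQ = √(2DS / H) = √(2 × 43,300 × 114 / 31.98).
= √(9,872,400 / 31.98) = √308,705.4409 ≈ 555.613.

Q* ≈ 556 kits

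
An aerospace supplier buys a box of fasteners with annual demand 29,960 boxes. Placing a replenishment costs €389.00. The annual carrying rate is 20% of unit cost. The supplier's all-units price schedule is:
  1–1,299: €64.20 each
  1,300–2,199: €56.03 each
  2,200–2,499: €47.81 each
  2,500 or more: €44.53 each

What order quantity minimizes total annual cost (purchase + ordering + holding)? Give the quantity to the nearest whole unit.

Q* ≈ 2,500 boxes

Holding cost per unit per year at price C is H = 0.20·C.
Evaluate total cost at each tier's feasible EOQ or, if the EOQ is below the tier, at the tier's minimum quantity.
Tier 1 (€64.20): EOQ = 1347.3 exceeds tier's upper bound 1299, so this tier is dominated.
EOQ at €56.03 = 1442.2 (feasible in tier 2): TC = 29,960×€56.03 + (29,960/1442.2)×389 + (1442.2/2)×0.20×€56.03 = €1,694,820.46.
EOQ at €47.81 = 1561.3 < 2200, so use break Q=2200: TC = 29,960×€47.81 + (29,960/2200.0)×389 + (2200.0/2)×0.20×€47.81 = €1,448,203.27.
EOQ at €44.53 = 1617.8 < 2500, so use break Q=2500: TC = 29,960×€44.53 + (29,960/2500.0)×389 + (2500.0/2)×0.20×€44.53 = €1,349,913.08.
Lowest total cost is €1,349,913.08 at Q = 2500.0.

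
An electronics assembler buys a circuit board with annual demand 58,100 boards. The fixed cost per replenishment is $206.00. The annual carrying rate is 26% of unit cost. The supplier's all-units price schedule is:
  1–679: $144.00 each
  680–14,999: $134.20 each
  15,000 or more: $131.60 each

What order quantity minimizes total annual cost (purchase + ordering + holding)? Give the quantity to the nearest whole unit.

Q* ≈ 828 boards

Holding cost per unit per year at price C is H = 0.26·C.
Evaluate total cost at each tier's feasible EOQ or, if the EOQ is below the tier, at the tier's minimum quantity.
Tier 1 ($144.00): EOQ = 799.6 exceeds tier's upper bound 679, so this tier is dominated.
EOQ at $134.20 = 828.3 (feasible in tier 2): TC = 58,100×$134.20 + (58,100/828.3)×206 + (828.3/2)×0.26×$134.20 = $7,825,920.12.
EOQ at $131.60 = 836.4 < 15000, so use break Q=15000: TC = 58,100×$131.60 + (58,100/15000.0)×206 + (15000.0/2)×0.26×$131.60 = $7,903,377.91.
Lowest total cost is $7,825,920.12 at Q = 828.3.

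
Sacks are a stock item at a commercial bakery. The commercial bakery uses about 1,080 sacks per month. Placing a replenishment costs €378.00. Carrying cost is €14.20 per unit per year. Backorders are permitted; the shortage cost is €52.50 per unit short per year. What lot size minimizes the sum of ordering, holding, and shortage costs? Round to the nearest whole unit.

Q* ≈ 936 sacks

Annual demand D = 1,080 × 12 = 12,960.
With planned backorders, Q* = √(2DS/H) · √((H+B)/B).
√(2DS/H) = √(2 × 12,960 × 378 / 14.2) = 830.652.
√((H+B)/B) = √((14.2+52.5)/52.5) = 1.1272.
Q* ≈ 936.273.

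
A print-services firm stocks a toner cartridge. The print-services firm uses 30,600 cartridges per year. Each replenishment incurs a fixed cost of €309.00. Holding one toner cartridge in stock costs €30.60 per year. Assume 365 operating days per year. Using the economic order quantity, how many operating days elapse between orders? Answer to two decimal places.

Q* = √(2DS/H) = √(2 × 30,600 × 309 / 30.6) ≈ 786.13.
Cycle time = Q*/D × 365 = 786.13 / 30,600 × 365 ≈ 9.377 days.

T ≈ 9.38 days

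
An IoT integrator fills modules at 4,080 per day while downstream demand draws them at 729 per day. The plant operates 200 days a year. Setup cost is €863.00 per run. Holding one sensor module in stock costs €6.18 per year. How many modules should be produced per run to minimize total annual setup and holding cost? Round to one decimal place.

Annual demand D = 729 × 200 = 145,800.
Production build-up factor (1 − d/p) = 1 − 729/4,080 = 0.8213.
Q* = √(2DS / (H(1 − d/p))) = √(2 × 145,800 × 863 / (6.18 × 0.8213)).
= √(251,650,800 / 5.0758) ≈ 7041.218.

Q* ≈ 7,041.2 modules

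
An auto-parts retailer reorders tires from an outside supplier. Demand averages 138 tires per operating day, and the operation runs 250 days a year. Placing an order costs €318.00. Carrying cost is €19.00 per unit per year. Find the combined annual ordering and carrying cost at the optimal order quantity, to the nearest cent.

TC* ≈ €20,418.08

Annual demand D = 138 × 250 = 34,500.
EOQ = √(2DS/H) = √(2 × 34,500 × 318 / 19) ≈ 1074.64.
At Q*, ordering cost (D/Q*)S equals holding cost (Q*/2)H, each = √(DSH/2).
Minimum total = √(2DSH) = √(2 × 34,500 × 318 × 19) ≈ 20418.080.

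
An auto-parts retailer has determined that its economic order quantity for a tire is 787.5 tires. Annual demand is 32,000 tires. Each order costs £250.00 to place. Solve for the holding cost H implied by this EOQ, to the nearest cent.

H ≈ £25.80

Squaring Q* = √(2DS/H) gives Q*² = 2DS/H.
From Q* = √(2DS/H): H = 2DS / Q*² = 2 × 32,000 × 250 / 787.5² = 25.7999.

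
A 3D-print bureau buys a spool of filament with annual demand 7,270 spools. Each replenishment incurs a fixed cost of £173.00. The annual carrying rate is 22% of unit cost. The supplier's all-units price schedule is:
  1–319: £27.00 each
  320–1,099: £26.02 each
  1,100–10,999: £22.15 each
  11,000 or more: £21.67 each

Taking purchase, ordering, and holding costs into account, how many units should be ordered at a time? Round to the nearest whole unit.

Holding cost per unit per year at price C is H = 0.22·C.
For each price level, check whether its EOQ is feasible; otherwise the best quantity at that price is the breakpoint.
Tier 1 (£27.00): EOQ = 650.7 exceeds tier's upper bound 319, so this tier is dominated.
EOQ at £26.02 = 662.9 (feasible in tier 2): TC = 7,270×£26.02 + (7,270/662.9)×173 + (662.9/2)×0.22×£26.02 = £192,960.04.
EOQ at £22.15 = 718.5 < 1100, so use break Q=1100: TC = 7,270×£22.15 + (7,270/1100.0)×173 + (1100.0/2)×0.22×£22.15 = £164,854.02.
EOQ at £21.67 = 726.4 < 11000, so use break Q=11000: TC = 7,270×£21.67 + (7,270/11000.0)×173 + (11000.0/2)×0.22×£21.67 = £183,875.94.
Lowest total cost is £164,854.02 at Q = 1100.0.

Q* ≈ 1,100 spools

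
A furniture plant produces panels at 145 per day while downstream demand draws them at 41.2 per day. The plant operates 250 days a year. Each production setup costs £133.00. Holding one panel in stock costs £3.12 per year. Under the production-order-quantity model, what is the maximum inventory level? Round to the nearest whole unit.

Annual demand D = 41.2 × 250 = 10,300.
Production build-up factor (1 − d/p) = 1 − 41.2/145 = 0.7159.
Q* = √(2DS / (H(1 − d/p))) = √(2 × 10,300 × 133 / (3.12 × 0.7159)).
= √(2,739,800 / 2.2335) ≈ 1107.560.
Maximum inventory = Q*(1 − d/p) = 1107.560 × 0.7159 ≈ 792.861.

I_max ≈ 793 panels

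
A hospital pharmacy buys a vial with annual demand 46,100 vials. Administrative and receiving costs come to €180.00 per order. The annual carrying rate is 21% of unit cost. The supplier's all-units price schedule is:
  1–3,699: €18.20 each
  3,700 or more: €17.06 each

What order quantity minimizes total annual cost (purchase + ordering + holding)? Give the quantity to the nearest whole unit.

Holding cost per unit per year at price C is H = 0.21·C.
For each price level, check whether its EOQ is feasible; otherwise the best quantity at that price is the breakpoint.
EOQ at €18.20 = 2083.8 (feasible in tier 1): TC = 46,100×€18.20 + (46,100/2083.8)×180 + (2083.8/2)×0.21×€18.20 = €846,984.29.
EOQ at €17.06 = 2152.3 < 3700, so use break Q=3700: TC = 46,100×€17.06 + (46,100/3700.0)×180 + (3700.0/2)×0.21×€17.06 = €795,336.51.
Lowest total cost is €795,336.51 at Q = 3700.0.

Q* ≈ 3,700 vials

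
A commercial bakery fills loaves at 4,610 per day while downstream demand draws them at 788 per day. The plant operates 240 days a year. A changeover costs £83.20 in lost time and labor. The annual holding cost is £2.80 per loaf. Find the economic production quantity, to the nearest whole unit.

Annual demand D = 788 × 240 = 189,120.
Production build-up factor (1 − d/p) = 1 − 788/4,610 = 0.8291.
Q* = √(2DS / (H(1 − d/p))) = √(2 × 189,120 × 83.2 / (2.8 × 0.8291)).
= √(31,469,568 / 2.3214) ≈ 3681.896.

Q* ≈ 3,682 loaves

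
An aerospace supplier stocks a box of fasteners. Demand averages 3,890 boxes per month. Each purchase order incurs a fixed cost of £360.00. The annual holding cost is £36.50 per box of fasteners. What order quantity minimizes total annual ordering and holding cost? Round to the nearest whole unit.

Q* ≈ 960 boxes

Annual demand D = 3,890 × 12 = 46,680.
EOQ = √(2DS / H) = √(2 × 46,680 × 360 / 36.5).
= √(33,609,600 / 36.5) = √920,810.9589 ≈ 959.589.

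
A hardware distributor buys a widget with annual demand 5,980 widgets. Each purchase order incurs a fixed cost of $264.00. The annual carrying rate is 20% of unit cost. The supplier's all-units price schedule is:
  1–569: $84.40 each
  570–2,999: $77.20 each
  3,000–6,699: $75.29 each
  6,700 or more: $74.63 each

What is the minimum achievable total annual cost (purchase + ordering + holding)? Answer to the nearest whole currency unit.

TC* ≈ $468,826

Holding cost per unit per year at price C is H = 0.20·C.
For each price level, check whether its EOQ is feasible; otherwise the best quantity at that price is the breakpoint.
EOQ at $84.40 = 432.5 (feasible in tier 1): TC = 5,980×$84.40 + (5,980/432.5)×264 + (432.5/2)×0.20×$84.40 = $512,012.52.
EOQ at $77.20 = 452.2 < 570, so use break Q=570: TC = 5,980×$77.20 + (5,980/570.0)×264 + (570.0/2)×0.20×$77.20 = $468,826.08.
EOQ at $75.29 = 457.9 < 3000, so use break Q=3000: TC = 5,980×$75.29 + (5,980/3000.0)×264 + (3000.0/2)×0.20×$75.29 = $473,347.44.
EOQ at $74.63 = 459.9 < 6700, so use break Q=6700: TC = 5,980×$74.63 + (5,980/6700.0)×264 + (6700.0/2)×0.20×$74.63 = $496,525.13.
Lowest total cost among the candidates is at Q = 570.0.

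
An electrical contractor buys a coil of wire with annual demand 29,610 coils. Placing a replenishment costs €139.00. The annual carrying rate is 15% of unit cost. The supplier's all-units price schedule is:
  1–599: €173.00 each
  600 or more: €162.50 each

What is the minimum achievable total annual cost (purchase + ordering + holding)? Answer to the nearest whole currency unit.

Holding cost per unit per year at price C is H = 0.15·C.
For each price level, check whether its EOQ is feasible; otherwise the best quantity at that price is the breakpoint.
EOQ at €173.00 = 563.2 (feasible in tier 1): TC = 29,610×€173.00 + (29,610/563.2)×139 + (563.2/2)×0.15×€173.00 = €5,137,145.39.
EOQ at €162.50 = 581.1 < 600, so use break Q=600: TC = 29,610×€162.50 + (29,610/600.0)×139 + (600.0/2)×0.15×€162.50 = €4,825,797.15.
Lowest total cost among the candidates is at Q = 600.0.

TC* ≈ €4,825,797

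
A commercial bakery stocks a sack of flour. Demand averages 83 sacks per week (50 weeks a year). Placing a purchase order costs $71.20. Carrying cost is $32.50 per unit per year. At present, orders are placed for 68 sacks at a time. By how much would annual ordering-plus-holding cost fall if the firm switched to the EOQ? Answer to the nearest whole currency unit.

Annual demand D = 83 × 50 = 4,150.
EOQ = √(2DS/H) = √(2 × 4,150 × 71.2 / 32.5) ≈ 134.85.
Cost at Q* = (D/Q*)S + (Q*/2)H = √(2DSH) ≈ $4,382.49.
Cost at Q = 68: (4,150/68)×71.2 + (68/2)×32.5 = $4,345.29 + $1,105.00 = $5,450.29.
Excess = $5,450.29 − $4,382.49 = $1,067.81.

Extra cost ≈ $1,068 per year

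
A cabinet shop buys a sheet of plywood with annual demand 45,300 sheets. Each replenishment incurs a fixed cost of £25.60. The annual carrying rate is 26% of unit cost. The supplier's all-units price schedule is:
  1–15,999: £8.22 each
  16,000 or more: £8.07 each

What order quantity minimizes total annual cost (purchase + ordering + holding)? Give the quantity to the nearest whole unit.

Holding cost per unit per year at price C is H = 0.26·C.
Candidates are each tier's EOQ (if it falls in that tier) and each price-break quantity.
EOQ at £8.22 = 1041.7 (feasible in tier 1): TC = 45,300×£8.22 + (45,300/1041.7)×25.6 + (1041.7/2)×0.26×£8.22 = £374,592.42.
EOQ at £8.07 = 1051.4 < 16000, so use break Q=16000: TC = 45,300×£8.07 + (45,300/16000.0)×25.6 + (16000.0/2)×0.26×£8.07 = £382,429.08.
Lowest total cost is £374,592.42 at Q = 1041.7.

Q* ≈ 1,042 sheets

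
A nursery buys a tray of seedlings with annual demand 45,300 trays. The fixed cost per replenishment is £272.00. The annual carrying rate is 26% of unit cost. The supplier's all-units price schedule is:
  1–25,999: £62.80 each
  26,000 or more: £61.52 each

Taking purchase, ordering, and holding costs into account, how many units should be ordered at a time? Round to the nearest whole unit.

Holding cost per unit per year at price C is H = 0.26·C.
Evaluate total cost at each tier's feasible EOQ or, if the EOQ is below the tier, at the tier's minimum quantity.
EOQ at £62.80 = 1228.5 (feasible in tier 1): TC = 45,300×£62.80 + (45,300/1228.5)×272 + (1228.5/2)×0.26×£62.80 = £2,864,899.27.
EOQ at £61.52 = 1241.2 < 26000, so use break Q=26000: TC = 45,300×£61.52 + (45,300/26000.0)×272 + (26000.0/2)×0.26×£61.52 = £2,995,267.51.
Lowest total cost is £2,864,899.27 at Q = 1228.5.

Q* ≈ 1,229 trays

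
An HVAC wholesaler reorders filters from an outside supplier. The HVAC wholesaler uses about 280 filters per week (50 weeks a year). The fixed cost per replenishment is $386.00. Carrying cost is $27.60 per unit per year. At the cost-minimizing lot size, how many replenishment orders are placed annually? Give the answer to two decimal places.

Annual demand D = 280 × 50 = 14,000.
Q* = √(2DS/H) = √(2 × 14,000 × 386 / 27.6) ≈ 625.77.
Orders per year = D / Q* = 14,000 / 625.77 ≈ 22.372.

N ≈ 22.37 orders per year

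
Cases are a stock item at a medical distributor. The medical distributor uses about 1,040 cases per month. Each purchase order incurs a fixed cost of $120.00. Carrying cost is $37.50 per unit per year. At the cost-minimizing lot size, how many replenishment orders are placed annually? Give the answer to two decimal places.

Annual demand D = 1,040 × 12 = 12,480.
The optimal lot size = √(2DS/H) = √(2 × 12,480 × 120 / 37.5) ≈ 282.62.
Orders per year = D / Q* = 12,480 / 282.62 ≈ 44.159.

N ≈ 44.16 orders per year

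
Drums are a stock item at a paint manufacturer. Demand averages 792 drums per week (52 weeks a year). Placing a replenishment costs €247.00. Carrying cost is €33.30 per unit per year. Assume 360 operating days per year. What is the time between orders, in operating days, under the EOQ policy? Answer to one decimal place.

Annual demand D = 792 × 52 = 41,184.
Q* = √(2DS/H) = √(2 × 41,184 × 247 / 33.3) ≈ 781.64.
Cycle time = Q*/D × 360 = 781.64 / 41,184 × 360 ≈ 6.832 days.

T ≈ 6.8 days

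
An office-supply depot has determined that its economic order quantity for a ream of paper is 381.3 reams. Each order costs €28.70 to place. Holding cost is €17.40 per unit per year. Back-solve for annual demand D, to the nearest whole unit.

Squaring Q* = √(2DS/H) gives Q*² = 2DS/H.
From Q* = √(2DS/H): D = Q*²H / (2S) = 381.3² × 17.4 / (2 × 28.7) = 44072.833.

D ≈ 44,073 reams per year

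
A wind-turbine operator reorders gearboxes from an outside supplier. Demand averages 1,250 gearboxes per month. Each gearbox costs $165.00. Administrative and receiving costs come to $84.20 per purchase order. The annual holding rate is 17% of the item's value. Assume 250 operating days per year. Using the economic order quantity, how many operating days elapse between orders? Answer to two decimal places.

Annual demand D = 1,250 × 12 = 15,000.
Holding cost H = 0.17 × $165.00 = $28.0500 per unit per year.
EOQ = √(2DS/H) = √(2 × 15,000 × 84.2 / 28.05) ≈ 300.09.
Cycle time = Q*/D × 250 = 300.09 / 15,000 × 250 ≈ 5.001 days.

T ≈ 5.00 days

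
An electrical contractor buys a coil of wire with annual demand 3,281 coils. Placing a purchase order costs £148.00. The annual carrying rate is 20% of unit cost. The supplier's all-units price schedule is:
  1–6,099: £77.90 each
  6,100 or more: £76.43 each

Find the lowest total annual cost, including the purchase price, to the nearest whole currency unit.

TC* ≈ £259,480

Holding cost per unit per year at price C is H = 0.20·C.
Candidates are each tier's EOQ (if it falls in that tier) and each price-break quantity.
EOQ at £77.90 = 249.7 (feasible in tier 1): TC = 3,281×£77.90 + (3,281/249.7)×148 + (249.7/2)×0.20×£77.90 = £259,479.75.
EOQ at £76.43 = 252.1 < 6100, so use break Q=6100: TC = 3,281×£76.43 + (3,281/6100.0)×148 + (6100.0/2)×0.20×£76.43 = £297,468.73.
Lowest total cost among the candidates is at Q = 249.7.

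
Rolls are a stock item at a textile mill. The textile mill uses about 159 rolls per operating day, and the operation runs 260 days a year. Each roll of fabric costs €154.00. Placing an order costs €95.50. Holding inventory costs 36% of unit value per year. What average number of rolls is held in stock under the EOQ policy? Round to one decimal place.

Annual demand D = 159 × 260 = 41,340.
Holding cost H = 0.36 × €154.00 = €55.4400 per unit per year.
EOQ = √(2DS/H) = √(2 × 41,340 × 95.5 / 55.44) ≈ 377.39.
Average inventory = Q*/2 ≈ 377.39 / 2 = 188.695.

Average inventory ≈ 188.7 rolls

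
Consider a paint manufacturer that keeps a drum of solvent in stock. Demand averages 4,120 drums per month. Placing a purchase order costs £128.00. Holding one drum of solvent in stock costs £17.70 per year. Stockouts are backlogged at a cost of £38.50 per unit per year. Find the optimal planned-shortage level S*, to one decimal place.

S* ≈ 321.8 drums

Annual demand D = 4,120 × 12 = 49,440.
With planned backorders, Q* = √(2DS/H) · √((H+B)/B).
√(2DS/H) = √(2 × 49,440 × 128 / 17.7) = 845.615.
√((H+B)/B) = √((17.7+38.5)/38.5) = 1.2082.
Q* ≈ 1021.669.
S* = Q* · H/(H+B) = 1021.669 × 17.7/56.2 ≈ 321.771.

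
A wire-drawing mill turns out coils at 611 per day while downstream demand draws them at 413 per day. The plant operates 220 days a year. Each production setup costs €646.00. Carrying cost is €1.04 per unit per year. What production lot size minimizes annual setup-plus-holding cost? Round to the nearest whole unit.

Annual demand D = 413 × 220 = 90,860.
Production build-up factor (1 − d/p) = 1 − 413/611 = 0.3241.
Q* = √(2DS / (H(1 − d/p))) = √(2 × 90,860 × 646 / (1.04 × 0.3241)).
= √(117,391,120 / 0.337) ≈ 18663.323.

Q* ≈ 18,663 coils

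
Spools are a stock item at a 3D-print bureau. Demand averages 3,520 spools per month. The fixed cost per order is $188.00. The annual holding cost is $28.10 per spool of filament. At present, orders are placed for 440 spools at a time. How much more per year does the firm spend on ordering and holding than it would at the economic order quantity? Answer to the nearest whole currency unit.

Annual demand D = 3,520 × 12 = 42,240.
EOQ = √(2DS/H) = √(2 × 42,240 × 188 / 28.1) ≈ 751.80.
Cost at Q* = (D/Q*)S + (Q*/2)H = √(2DSH) ≈ $21,125.60.
Cost at Q = 440: (42,240/440)×188 + (440/2)×28.1 = $18,048.00 + $6,182.00 = $24,230.00.
Excess = $24,230.00 − $21,125.60 = $3,104.40.

Extra cost ≈ $3,104 per year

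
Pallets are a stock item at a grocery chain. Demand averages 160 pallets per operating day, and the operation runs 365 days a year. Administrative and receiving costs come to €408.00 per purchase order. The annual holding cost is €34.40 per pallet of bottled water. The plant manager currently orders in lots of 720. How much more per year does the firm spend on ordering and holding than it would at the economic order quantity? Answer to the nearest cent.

Extra cost ≈ €4,988.92 per year

Annual demand D = 160 × 365 = 58,400.
EOQ = √(2DS/H) = √(2 × 58,400 × 408 / 34.4) ≈ 1176.99.
Cost at Q* = (D/Q*)S + (Q*/2)H = √(2DSH) ≈ €40,488.41.
Cost at Q = 720: (58,400/720)×408 + (720/2)×34.4 = €33,093.33 + €12,384.00 = €45,477.33.
Excess = €45,477.33 − €40,488.41 = €4,988.92.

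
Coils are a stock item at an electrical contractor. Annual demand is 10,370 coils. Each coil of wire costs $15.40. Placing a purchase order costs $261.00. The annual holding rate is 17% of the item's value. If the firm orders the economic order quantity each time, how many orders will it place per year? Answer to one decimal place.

N ≈ 7.2 orders per year

Holding cost H = 0.17 × $15.40 = $2.6180 per unit per year.
The optimal lot size = √(2DS/H) = √(2 × 10,370 × 261 / 2.618) ≈ 1437.94.
Orders per year = D / Q* = 10,370 / 1437.94 ≈ 7.212.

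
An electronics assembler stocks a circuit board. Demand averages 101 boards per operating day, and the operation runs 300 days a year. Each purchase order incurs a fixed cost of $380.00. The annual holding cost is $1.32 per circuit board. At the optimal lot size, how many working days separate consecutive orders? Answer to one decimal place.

T ≈ 41.4 days

Annual demand D = 101 × 300 = 30,300.
The optimal lot size = √(2DS/H) = √(2 × 30,300 × 380 / 1.32) ≈ 4176.78.
Cycle time = Q*/D × 300 = 4176.78 / 30,300 × 300 ≈ 41.354 days.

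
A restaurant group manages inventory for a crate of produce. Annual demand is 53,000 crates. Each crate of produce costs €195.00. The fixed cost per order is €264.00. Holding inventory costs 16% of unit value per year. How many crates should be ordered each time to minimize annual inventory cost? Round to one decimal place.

Q* ≈ 947.1 crates

Holding cost H = 0.16 × €195.00 = €31.2000 per unit per year.
EOQ = √(2DS / H) = √(2 × 53,000 × 264 / 31.2).
= √(27,984,000 / 31.2) = √896,923.0769 ≈ 947.060.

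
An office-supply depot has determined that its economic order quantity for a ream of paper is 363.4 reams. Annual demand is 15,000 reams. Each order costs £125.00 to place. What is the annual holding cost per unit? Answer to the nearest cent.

H ≈ £28.40

Squaring Q* = √(2DS/H) gives Q*² = 2DS/H.
From Q* = √(2DS/H): H = 2DS / Q*² = 2 × 15,000 × 125 / 363.4² = 28.3963.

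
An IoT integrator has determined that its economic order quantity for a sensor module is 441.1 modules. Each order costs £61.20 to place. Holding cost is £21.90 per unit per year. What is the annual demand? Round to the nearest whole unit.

Invert the EOQ relation Q*² = 2DS/H.
From Q* = √(2DS/H): D = Q*²H / (2S) = 441.1² × 21.9 / (2 × 61.2) = 34812.628.

D ≈ 34,813 modules per year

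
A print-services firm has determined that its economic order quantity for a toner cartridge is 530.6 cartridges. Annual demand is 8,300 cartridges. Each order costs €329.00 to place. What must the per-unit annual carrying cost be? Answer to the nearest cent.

The basic EOQ model gives Q* = √(2DS/H); rearrange for the unknown.
From Q* = √(2DS/H): H = 2DS / Q*² = 2 × 8,300 × 329 / 530.6² = 19.3986.

H ≈ €19.40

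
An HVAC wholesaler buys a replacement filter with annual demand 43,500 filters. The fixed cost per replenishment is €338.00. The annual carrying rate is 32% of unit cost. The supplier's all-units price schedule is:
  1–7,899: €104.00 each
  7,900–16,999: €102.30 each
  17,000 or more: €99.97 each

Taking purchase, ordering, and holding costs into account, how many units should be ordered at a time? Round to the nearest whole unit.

Q* ≈ 940 filters

Holding cost per unit per year at price C is H = 0.32·C.
For each price level, check whether its EOQ is feasible; otherwise the best quantity at that price is the breakpoint.
EOQ at €104.00 = 940.0 (feasible in tier 1): TC = 43,500×€104.00 + (43,500/940.0)×338 + (940.0/2)×0.32×€104.00 = €4,555,283.09.
EOQ at €102.30 = 947.8 < 7900, so use break Q=7900: TC = 43,500×€102.30 + (43,500/7900.0)×338 + (7900.0/2)×0.32×€102.30 = €4,581,218.34.
EOQ at €99.97 = 958.8 < 17000, so use break Q=17000: TC = 43,500×€99.97 + (43,500/17000.0)×338 + (17000.0/2)×0.32×€99.97 = €4,621,478.28.
Lowest total cost is €4,555,283.09 at Q = 940.0.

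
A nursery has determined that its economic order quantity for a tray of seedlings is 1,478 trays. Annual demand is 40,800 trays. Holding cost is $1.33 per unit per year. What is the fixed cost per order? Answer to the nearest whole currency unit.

S ≈ $36

Squaring Q* = √(2DS/H) gives Q*² = 2DS/H.
From Q* = √(2DS/H): S = Q*²H / (2D) = 1,478² × 1.33 / (2 × 40,800) = 35.6049.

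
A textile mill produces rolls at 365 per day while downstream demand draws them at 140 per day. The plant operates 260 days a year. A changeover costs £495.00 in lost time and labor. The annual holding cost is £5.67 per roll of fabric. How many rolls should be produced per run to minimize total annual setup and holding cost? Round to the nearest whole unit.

Q* ≈ 3,211 rolls

Annual demand D = 140 × 260 = 36,400.
Production build-up factor (1 − d/p) = 1 − 140/365 = 0.6164.
Q* = √(2DS / (H(1 − d/p))) = √(2 × 36,400 × 495 / (5.67 × 0.6164)).
= √(36,036,000 / 3.4952) ≈ 3210.938.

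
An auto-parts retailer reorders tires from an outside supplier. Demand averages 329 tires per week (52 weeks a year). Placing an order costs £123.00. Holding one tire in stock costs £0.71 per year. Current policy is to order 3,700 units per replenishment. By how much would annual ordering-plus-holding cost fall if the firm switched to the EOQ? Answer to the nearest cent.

Annual demand D = 329 × 52 = 17,108.
EOQ = √(2DS/H) = √(2 × 17,108 × 123 / 0.71) ≈ 2434.66.
Cost at Q* = (D/Q*)S + (Q*/2)H = √(2DSH) ≈ £1,728.61.
Cost at Q = 3,700: (17,108/3,700)×123 + (3,700/2)×0.71 = £568.73 + £1,313.50 = £1,882.23.
Excess = £1,882.23 − £1,728.61 = £153.62.

Extra cost ≈ £153.62 per year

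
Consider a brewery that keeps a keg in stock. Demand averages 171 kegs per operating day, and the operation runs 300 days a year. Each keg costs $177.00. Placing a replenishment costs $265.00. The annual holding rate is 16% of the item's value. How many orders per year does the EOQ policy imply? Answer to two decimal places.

Annual demand D = 171 × 300 = 51,300.
Holding cost H = 0.16 × $177.00 = $28.3200 per unit per year.
Q* = √(2DS/H) = √(2 × 51,300 × 265 / 28.32) ≈ 979.83.
Orders per year = D / Q* = 51,300 / 979.83 ≈ 52.356.

N ≈ 52.36 orders per year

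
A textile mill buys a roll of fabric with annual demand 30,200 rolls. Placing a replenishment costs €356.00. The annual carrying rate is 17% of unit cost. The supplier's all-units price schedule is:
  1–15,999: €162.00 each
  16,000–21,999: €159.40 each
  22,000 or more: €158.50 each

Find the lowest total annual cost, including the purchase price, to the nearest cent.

TC* ≈ €4,916,734.67

Holding cost per unit per year at price C is H = 0.17·C.
For each price level, check whether its EOQ is feasible; otherwise the best quantity at that price is the breakpoint.
EOQ at €162.00 = 883.6 (feasible in tier 1): TC = 30,200×€162.00 + (30,200/883.6)×356 + (883.6/2)×0.17×€162.00 = €4,916,734.67.
EOQ at €159.40 = 890.8 < 16000, so use break Q=16000: TC = 30,200×€159.40 + (30,200/16000.0)×356 + (16000.0/2)×0.17×€159.40 = €5,031,335.95.
EOQ at €158.50 = 893.3 < 22000, so use break Q=22000: TC = 30,200×€158.50 + (30,200/22000.0)×356 + (22000.0/2)×0.17×€158.50 = €5,083,583.69.
Lowest total cost among the candidates is at Q = 883.6.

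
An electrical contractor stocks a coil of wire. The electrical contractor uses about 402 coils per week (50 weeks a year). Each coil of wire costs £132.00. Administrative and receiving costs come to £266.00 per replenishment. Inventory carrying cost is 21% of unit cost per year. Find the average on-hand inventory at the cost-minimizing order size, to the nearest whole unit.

Annual demand D = 402 × 50 = 20,100.
Holding cost H = 0.21 × £132.00 = £27.7200 per unit per year.
EOQ = √(2DS/H) = √(2 × 20,100 × 266 / 27.72) ≈ 621.09.
Average inventory = Q*/2 ≈ 621.09 / 2 = 310.547.

Average inventory ≈ 311 coils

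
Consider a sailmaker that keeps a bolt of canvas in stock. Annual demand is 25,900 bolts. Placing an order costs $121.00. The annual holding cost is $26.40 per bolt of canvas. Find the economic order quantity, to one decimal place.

Q* ≈ 487.3 bolts

EOQ = √(2DS / H) = √(2 × 25,900 × 121 / 26.4).
= √(6,267,800 / 26.4) = √237,416.6667 ≈ 487.254.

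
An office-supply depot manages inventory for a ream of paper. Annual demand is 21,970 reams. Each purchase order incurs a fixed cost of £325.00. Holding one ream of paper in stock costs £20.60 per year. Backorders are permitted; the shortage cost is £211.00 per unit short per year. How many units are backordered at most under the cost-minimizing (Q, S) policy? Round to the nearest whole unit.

S* ≈ 78 reams

With planned backorders, Q* = √(2DS/H) · √((H+B)/B).
√(2DS/H) = √(2 × 21,970 × 325 / 20.6) = 832.603.
√((H+B)/B) = √((20.6+211)/211) = 1.0477.
Q* ≈ 872.301.
S* = Q* · H/(H+B) = 872.301 × 20.6/231.6 ≈ 77.588.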